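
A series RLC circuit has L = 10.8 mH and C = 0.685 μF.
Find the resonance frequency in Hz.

Step 1 — Resonance condition Im(Z)=0 gives ω₀ = 1/√(LC).
Step 2 — ω₀ = 1/√(0.0108·6.85e-07) = 1.163e+04 rad/s.
Step 3 — f₀ = ω₀/(2π) = 1850 Hz.

f₀ = 1850 Hz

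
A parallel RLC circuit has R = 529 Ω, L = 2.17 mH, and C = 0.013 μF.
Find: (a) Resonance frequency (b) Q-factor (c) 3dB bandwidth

Step 1 — Resonance: ω₀ = 1/√(LC) = 1/√(0.00217·1.3e-08) = 1.883e+05 rad/s.
Step 2 — f₀ = ω₀/(2π) = 2.997e+04 Hz.
Step 3 — Parallel Q: Q = R/(ω₀L) = 529/(1.883e+05·0.00217) = 1.295.
Step 4 — Bandwidth: Δω = ω₀/Q = 1.454e+05 rad/s; BW = Δω/(2π) = 2.314e+04 Hz.

(a) f₀ = 2.997e+04 Hz  (b) Q = 1.295  (c) BW = 2.314e+04 Hz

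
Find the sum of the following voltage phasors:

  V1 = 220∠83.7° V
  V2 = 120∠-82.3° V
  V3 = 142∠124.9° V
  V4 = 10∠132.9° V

Step 1 — Convert each phasor to rectangular form:
  V1 = 220·(cos(83.7°) + j·sin(83.7°)) = 24.14 + j218.7 V
  V2 = 120·(cos(-82.3°) + j·sin(-82.3°)) = 16.08 - j118.9 V
  V3 = 142·(cos(124.9°) + j·sin(124.9°)) = -81.24 + j116.5 V
  V4 = 10·(cos(132.9°) + j·sin(132.9°)) = -6.807 + j7.325 V
Step 2 — Sum components: V_total = -47.83 + j223.5 V.
Step 3 — Convert to polar: |V_total| = 228.6 V, ∠V_total = 102.1°.

V_total = 228.6∠102.1° V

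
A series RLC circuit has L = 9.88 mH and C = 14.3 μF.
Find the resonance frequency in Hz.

Step 1 — Resonance condition Im(Z)=0 gives ω₀ = 1/√(LC).
Step 2 — ω₀ = 1/√(0.00988·1.43e-05) = 2660 rad/s.
Step 3 — f₀ = ω₀/(2π) = 423.4 Hz.

f₀ = 423.4 Hz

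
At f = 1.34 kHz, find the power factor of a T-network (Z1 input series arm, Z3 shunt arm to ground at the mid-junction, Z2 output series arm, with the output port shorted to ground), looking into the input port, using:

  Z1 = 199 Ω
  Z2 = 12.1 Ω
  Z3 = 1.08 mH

Step 1 — Angular frequency: ω = 2π·f = 2π·1340 = 8419 rad/s.
Step 2 — Component impedances:
  Z1: Z = R = 199 Ω
  Z2: Z = R = 12.1 Ω
  Z3: Z = jωL = j·8419·0.00108 = 0 + j9.093 Ω
Step 3 — With the output port shorted to ground, the output series arm Z2 runs from the junction to ground; the shunt arm Z3 also runs from the junction to ground. They appear in parallel: Z3 || Z2 = 4.367 + j5.811 Ω.
Step 4 — Series with input arm Z1: Z_in = Z1 + (Z3 || Z2) = 203.4 + j5.811 Ω = 203.5∠1.6° Ω.
Step 5 — Power factor: PF = cos(φ) = Re(Z)/|Z| = 203.37/203.45 = 0.9996.
Step 6 — Type: Im(Z) = 5.811 ⇒ lagging (phase φ = 1.6°).

PF = 0.9996 (lagging, φ = 1.6°)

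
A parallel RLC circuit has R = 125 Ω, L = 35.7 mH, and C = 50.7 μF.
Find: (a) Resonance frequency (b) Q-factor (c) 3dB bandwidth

Step 1 — Resonance: ω₀ = 1/√(LC) = 1/√(0.0357·5.07e-05) = 743.3 rad/s.
Step 2 — f₀ = ω₀/(2π) = 118.3 Hz.
Step 3 — Parallel Q: Q = R/(ω₀L) = 125/(743.3·0.0357) = 4.711.
Step 4 — Bandwidth: Δω = ω₀/Q = 157.8 rad/s; BW = Δω/(2π) = 25.11 Hz.

(a) f₀ = 118.3 Hz  (b) Q = 4.711  (c) BW = 25.11 Hz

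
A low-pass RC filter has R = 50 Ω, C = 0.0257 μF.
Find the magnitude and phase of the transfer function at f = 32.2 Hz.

Step 1 — Angular frequency: ω = 2π·32.2 = 202.3 rad/s.
Step 2 — Transfer function: H(jω) = 1/(1 + jωRC).
Step 3 — Denominator: 1 + jωRC = 1 + j·202.3·50·2.57e-08 = 1 + j0.00026.
Step 4 — H = 1 - j0.00026.
Step 5 — Magnitude: |H| = 1 (-0.0 dB); phase: φ = -0.0°.

|H| = 1 (-0.0 dB), φ = -0.0°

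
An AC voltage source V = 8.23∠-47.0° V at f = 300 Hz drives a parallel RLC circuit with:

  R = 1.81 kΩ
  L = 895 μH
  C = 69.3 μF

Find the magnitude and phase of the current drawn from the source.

Step 1 — Angular frequency: ω = 2π·f = 2π·300 = 1885 rad/s.
Step 2 — Component impedances:
  R: Z = R = 1810 Ω
  L: Z = jωL = j·1885·0.000895 = 0 + j1.687 Ω
  C: Z = 1/(jωC) = -j/(ω·C) = 0 - j7.655 Ω
Step 3 — Parallel combination: 1/Z_total = 1/R + 1/L + 1/C; Z_total = 0.002587 + j2.164 Ω = 2.164∠89.9° Ω.
Step 4 — Source phasor: V = 8.23∠-47.0° V = 5.613 - j6.019 V.
Step 5 — Ohm's law: I = V / Z_total = (5.613 - j6.019) / (0.002587 + j2.164) = -2.778 - j2.597 A.
Step 6 — Convert to polar: |I| = 3.803 A, ∠I = -136.9°.

I = 3.803∠-136.9° A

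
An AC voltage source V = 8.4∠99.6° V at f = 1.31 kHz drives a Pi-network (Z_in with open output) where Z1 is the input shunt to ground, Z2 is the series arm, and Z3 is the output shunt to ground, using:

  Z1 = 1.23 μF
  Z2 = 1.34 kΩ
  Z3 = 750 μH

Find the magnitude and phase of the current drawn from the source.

Step 1 — Angular frequency: ω = 2π·f = 2π·1310 = 8231 rad/s.
Step 2 — Component impedances:
  Z1: Z = 1/(jωC) = -j/(ω·C) = 0 - j98.77 Ω
  Z2: Z = R = 1340 Ω
  Z3: Z = jωL = j·8231·0.00075 = 0 + j6.173 Ω
Step 3 — With open output, the series arm Z2 and the output shunt Z3 appear in series to ground: Z2 + Z3 = 1340 + j6.173 Ω.
Step 4 — Parallel with input shunt Z1: Z_in = Z1 || (Z2 + Z3) = 7.246 - j98.27 Ω = 98.54∠-85.8° Ω.
Step 5 — Source phasor: V = 8.4∠99.6° V = -1.401 + j8.282 V.
Step 6 — Ohm's law: I = V / Z_total = (-1.401 + j8.282) / (7.246 - j98.27) = -0.08487 - j0.007997 A.
Step 7 — Convert to polar: |I| = 0.08524 A, ∠I = -174.6°.

I = 0.08524∠-174.6° A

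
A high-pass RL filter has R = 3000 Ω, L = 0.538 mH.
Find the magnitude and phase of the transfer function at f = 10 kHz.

Step 1 — Angular frequency: ω = 2π·1e+04 = 6.283e+04 rad/s.
Step 2 — Transfer function: H(jω) = jωL/(R + jωL).
Step 3 — Numerator jωL = j·33.8; denominator R + jωL = 3000 + j33.8.
Step 4 — H = 0.0001269 + j0.01127.
Step 5 — Magnitude: |H| = 0.01127 (-39.0 dB); phase: φ = 89.4°.

|H| = 0.01127 (-39.0 dB), φ = 89.4°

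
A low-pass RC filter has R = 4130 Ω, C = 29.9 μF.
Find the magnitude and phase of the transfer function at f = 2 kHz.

Step 1 — Angular frequency: ω = 2π·2000 = 1.257e+04 rad/s.
Step 2 — Transfer function: H(jω) = 1/(1 + jωRC).
Step 3 — Denominator: 1 + jωRC = 1 + j·1.257e+04·4130·2.99e-05 = 1 + j1552.
Step 4 — H = 4.153e-07 - j0.0006444.
Step 5 — Magnitude: |H| = 0.0006444 (-63.8 dB); phase: φ = -90.0°.

|H| = 0.0006444 (-63.8 dB), φ = -90.0°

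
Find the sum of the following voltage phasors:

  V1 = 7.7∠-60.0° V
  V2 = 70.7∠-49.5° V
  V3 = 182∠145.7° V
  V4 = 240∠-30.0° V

Step 1 — Convert each phasor to rectangular form:
  V1 = 7.7·(cos(-60.0°) + j·sin(-60.0°)) = 3.85 - j6.668 V
  V2 = 70.7·(cos(-49.5°) + j·sin(-49.5°)) = 45.92 - j53.76 V
  V3 = 182·(cos(145.7°) + j·sin(145.7°)) = -150.3 + j102.6 V
  V4 = 240·(cos(-30.0°) + j·sin(-30.0°)) = 207.8 - j120 V
Step 2 — Sum components: V_total = 107.3 - j77.87 V.
Step 3 — Convert to polar: |V_total| = 132.5 V, ∠V_total = -36.0°.

V_total = 132.5∠-36.0° V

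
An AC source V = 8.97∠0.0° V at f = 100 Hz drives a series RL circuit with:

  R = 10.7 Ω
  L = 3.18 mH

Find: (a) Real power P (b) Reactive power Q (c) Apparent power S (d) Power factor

Step 1 — Angular frequency: ω = 2π·f = 2π·100 = 628.3 rad/s.
Step 2 — Component impedances:
  R: Z = R = 10.7 Ω
  L: Z = jωL = j·628.3·0.00318 = 0 + j1.998 Ω
Step 3 — Series combination: Z_total = R + L = 10.7 + j1.998 Ω = 10.88∠10.6° Ω.
Step 4 — Source phasor: V = 8.97∠0.0° V = 8.97 V.
Step 5 — Current: I = V / Z = 0.8101 - j0.1513 A = 0.8241∠-10.6° A.
Step 6 — Complex power: S = V·I* = 7.266 + j1.357 VA.
Step 7 — Real power: P = Re(S) = 7.266 W.
Step 8 — Reactive power: Q = Im(S) = 1.357 VAR.
Step 9 — Apparent power: |S| = 7.392 VA.
Step 10 — Power factor: PF = P/|S| = 0.983 (lagging).

(a) P = 7.266 W  (b) Q = 1.357 VAR  (c) S = 7.392 VA  (d) PF = 0.983 (lagging)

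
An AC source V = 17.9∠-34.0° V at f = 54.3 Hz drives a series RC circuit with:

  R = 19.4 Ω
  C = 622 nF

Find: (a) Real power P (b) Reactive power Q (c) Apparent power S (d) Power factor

Step 1 — Angular frequency: ω = 2π·f = 2π·54.3 = 341.2 rad/s.
Step 2 — Component impedances:
  R: Z = R = 19.4 Ω
  C: Z = 1/(jωC) = -j/(ω·C) = 0 - j4712 Ω
Step 3 — Series combination: Z_total = R + C = 19.4 - j4712 Ω = 4712∠-89.8° Ω.
Step 4 — Source phasor: V = 17.9∠-34.0° V = 14.84 - j10.01 V.
Step 5 — Current: I = V / Z = 0.002137 + j0.00314 A = 0.003799∠55.8° A.
Step 6 — Complex power: S = V·I* = 0.0002799 - j0.06799 VA.
Step 7 — Real power: P = Re(S) = 0.0002799 W.
Step 8 — Reactive power: Q = Im(S) = -0.06799 VAR.
Step 9 — Apparent power: |S| = 0.06799 VA.
Step 10 — Power factor: PF = P/|S| = 0.004117 (leading).

(a) P = 0.0002799 W  (b) Q = -0.06799 VAR  (c) S = 0.06799 VA  (d) PF = 0.004117 (leading)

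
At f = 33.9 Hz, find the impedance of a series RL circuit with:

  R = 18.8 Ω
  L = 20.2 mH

Step 1 — Angular frequency: ω = 2π·f = 2π·33.9 = 213 rad/s.
Step 2 — Component impedances:
  R: Z = R = 18.8 Ω
  L: Z = jωL = j·213·0.0202 = 0 + j4.303 Ω
Step 3 — Series combination: Z_total = R + L = 18.8 + j4.303 Ω = 19.29∠12.9° Ω.

Z = 18.8 + j4.303 Ω = 19.29∠12.9° Ω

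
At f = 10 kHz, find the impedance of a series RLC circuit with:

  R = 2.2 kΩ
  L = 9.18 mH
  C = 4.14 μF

Step 1 — Angular frequency: ω = 2π·f = 2π·1e+04 = 6.283e+04 rad/s.
Step 2 — Component impedances:
  R: Z = R = 2200 Ω
  L: Z = jωL = j·6.283e+04·0.00918 = 0 + j576.8 Ω
  C: Z = 1/(jωC) = -j/(ω·C) = 0 - j3.844 Ω
Step 3 — Series combination: Z_total = R + L + C = 2200 + j573 Ω = 2273∠14.6° Ω.

Z = 2200 + j573 Ω = 2273∠14.6° Ω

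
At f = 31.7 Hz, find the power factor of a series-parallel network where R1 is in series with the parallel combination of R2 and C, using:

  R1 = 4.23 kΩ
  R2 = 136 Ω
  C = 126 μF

Step 1 — Angular frequency: ω = 2π·f = 2π·31.7 = 199.2 rad/s.
Step 2 — Component impedances:
  R1: Z = R = 4230 Ω
  R2: Z = R = 136 Ω
  C: Z = 1/(jωC) = -j/(ω·C) = 0 - j39.85 Ω
Step 3 — Parallel branch: R2 || C = 1/(1/R2 + 1/C) = 10.75 - j36.7 Ω.
Step 4 — Series with R1: Z_total = R1 + (R2 || C) = 4241 - j36.7 Ω = 4241∠-0.5° Ω.
Step 5 — Power factor: PF = cos(φ) = Re(Z)/|Z| = 4241/4241 = 1.
Step 6 — Type: Im(Z) = -36.7 ⇒ leading (phase φ = -0.5°).

PF = 1 (leading, φ = -0.5°)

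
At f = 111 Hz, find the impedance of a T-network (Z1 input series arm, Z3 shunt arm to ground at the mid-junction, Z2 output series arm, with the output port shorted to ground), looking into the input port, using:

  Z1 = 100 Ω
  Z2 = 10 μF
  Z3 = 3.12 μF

Step 1 — Angular frequency: ω = 2π·f = 2π·111 = 697.4 rad/s.
Step 2 — Component impedances:
  Z1: Z = R = 100 Ω
  Z2: Z = 1/(jωC) = -j/(ω·C) = 0 - j143.4 Ω
  Z3: Z = 1/(jωC) = -j/(ω·C) = 0 - j459.6 Ω
Step 3 — With the output port shorted to ground, the output series arm Z2 runs from the junction to ground; the shunt arm Z3 also runs from the junction to ground. They appear in parallel: Z3 || Z2 = 0 - j109.3 Ω.
Step 4 — Series with input arm Z1: Z_in = Z1 + (Z3 || Z2) = 100 - j109.3 Ω = 148.1∠-47.5° Ω.

Z = 100 - j109.3 Ω = 148.1∠-47.5° Ω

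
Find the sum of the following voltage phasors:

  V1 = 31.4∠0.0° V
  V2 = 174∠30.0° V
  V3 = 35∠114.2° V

Step 1 — Convert each phasor to rectangular form:
  V1 = 31.4·(cos(0.0°) + j·sin(0.0°)) = 31.4 V
  V2 = 174·(cos(30.0°) + j·sin(30.0°)) = 150.7 + j87 V
  V3 = 35·(cos(114.2°) + j·sin(114.2°)) = -14.35 + j31.92 V
Step 2 — Sum components: V_total = 167.7 + j118.9 V.
Step 3 — Convert to polar: |V_total| = 205.6 V, ∠V_total = 35.3°.

V_total = 205.6∠35.3° V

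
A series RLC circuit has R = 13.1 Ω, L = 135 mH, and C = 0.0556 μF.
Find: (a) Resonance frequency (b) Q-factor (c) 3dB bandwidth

Step 1 — Resonance condition Im(Z)=0 gives ω₀ = 1/√(LC).
Step 2 — ω₀ = 1/√(0.135·5.56e-08) = 1.154e+04 rad/s.
Step 3 — f₀ = ω₀/(2π) = 1837 Hz.
Step 4 — Series Q: Q = ω₀L/R = 1.154e+04·0.135/13.1 = 118.9.
Step 5 — 3dB bandwidth: Δω = ω₀/Q = 97.04 rad/s; BW = Δω/(2π) = 15.44 Hz.

(a) f₀ = 1837 Hz  (b) Q = 118.9  (c) BW = 15.44 Hz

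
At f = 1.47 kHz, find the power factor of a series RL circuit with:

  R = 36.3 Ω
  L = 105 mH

Step 1 — Angular frequency: ω = 2π·f = 2π·1470 = 9236 rad/s.
Step 2 — Component impedances:
  R: Z = R = 36.3 Ω
  L: Z = jωL = j·9236·0.105 = 0 + j969.8 Ω
Step 3 — Series combination: Z_total = R + L = 36.3 + j969.8 Ω = 970.5∠87.9° Ω.
Step 4 — Power factor: PF = cos(φ) = Re(Z)/|Z| = 36.3/970.5 = 0.0374.
Step 5 — Type: Im(Z) = 969.8 ⇒ lagging (phase φ = 87.9°).

PF = 0.0374 (lagging, φ = 87.9°)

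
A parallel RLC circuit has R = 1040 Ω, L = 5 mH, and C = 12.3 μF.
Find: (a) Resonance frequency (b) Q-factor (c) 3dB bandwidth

Step 1 — Resonance: ω₀ = 1/√(LC) = 1/√(0.005·1.23e-05) = 4032 rad/s.
Step 2 — f₀ = ω₀/(2π) = 641.8 Hz.
Step 3 — Parallel Q: Q = R/(ω₀L) = 1040/(4032·0.005) = 51.58.
Step 4 — Bandwidth: Δω = ω₀/Q = 78.17 rad/s; BW = Δω/(2π) = 12.44 Hz.

(a) f₀ = 641.8 Hz  (b) Q = 51.58  (c) BW = 12.44 Hz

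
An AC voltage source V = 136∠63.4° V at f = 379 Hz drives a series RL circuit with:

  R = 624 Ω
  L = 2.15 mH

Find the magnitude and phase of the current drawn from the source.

Step 1 — Angular frequency: ω = 2π·f = 2π·379 = 2381 rad/s.
Step 2 — Component impedances:
  R: Z = R = 624 Ω
  L: Z = jωL = j·2381·0.00215 = 0 + j5.12 Ω
Step 3 — Series combination: Z_total = R + L = 624 + j5.12 Ω = 624∠0.5° Ω.
Step 4 — Source phasor: V = 136∠63.4° V = 60.9 + j121.6 V.
Step 5 — Ohm's law: I = V / Z_total = (60.9 + j121.6) / (624 + j5.12) = 0.09918 + j0.1941 A.
Step 6 — Convert to polar: |I| = 0.2179 A, ∠I = 62.9°.

I = 0.2179∠62.9° A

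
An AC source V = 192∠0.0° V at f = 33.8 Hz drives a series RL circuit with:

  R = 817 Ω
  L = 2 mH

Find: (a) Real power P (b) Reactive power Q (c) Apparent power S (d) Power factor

Step 1 — Angular frequency: ω = 2π·f = 2π·33.8 = 212.4 rad/s.
Step 2 — Component impedances:
  R: Z = R = 817 Ω
  L: Z = jωL = j·212.4·0.002 = 0 + j0.4247 Ω
Step 3 — Series combination: Z_total = R + L = 817 + j0.4247 Ω = 817∠0.0° Ω.
Step 4 — Source phasor: V = 192∠0.0° V = 192 V.
Step 5 — Current: I = V / Z = 0.235 - j0.0001222 A = 0.235∠-0.0° A.
Step 6 — Complex power: S = V·I* = 45.12 + j0.02346 VA.
Step 7 — Real power: P = Re(S) = 45.12 W.
Step 8 — Reactive power: Q = Im(S) = 0.02346 VAR.
Step 9 — Apparent power: |S| = 45.12 VA.
Step 10 — Power factor: PF = P/|S| = 1 (lagging).

(a) P = 45.12 W  (b) Q = 0.02346 VAR  (c) S = 45.12 VA  (d) PF = 1 (lagging)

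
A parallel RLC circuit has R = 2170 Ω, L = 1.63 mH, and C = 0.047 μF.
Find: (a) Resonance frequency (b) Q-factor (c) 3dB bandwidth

Step 1 — Resonance: ω₀ = 1/√(LC) = 1/√(0.00163·4.7e-08) = 1.143e+05 rad/s.
Step 2 — f₀ = ω₀/(2π) = 1.818e+04 Hz.
Step 3 — Parallel Q: Q = R/(ω₀L) = 2170/(1.143e+05·0.00163) = 11.65.
Step 4 — Bandwidth: Δω = ω₀/Q = 9805 rad/s; BW = Δω/(2π) = 1560 Hz.

(a) f₀ = 1.818e+04 Hz  (b) Q = 11.65  (c) BW = 1560 Hz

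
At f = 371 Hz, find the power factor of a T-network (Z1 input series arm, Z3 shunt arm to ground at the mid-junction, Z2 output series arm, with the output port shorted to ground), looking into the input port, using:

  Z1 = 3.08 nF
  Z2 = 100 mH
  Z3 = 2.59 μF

Step 1 — Angular frequency: ω = 2π·f = 2π·371 = 2331 rad/s.
Step 2 — Component impedances:
  Z1: Z = 1/(jωC) = -j/(ω·C) = 0 - j1.393e+05 Ω
  Z2: Z = jωL = j·2331·0.1 = 0 + j233.1 Ω
  Z3: Z = 1/(jωC) = -j/(ω·C) = 0 - j165.6 Ω
Step 3 — With the output port shorted to ground, the output series arm Z2 runs from the junction to ground; the shunt arm Z3 also runs from the junction to ground. They appear in parallel: Z3 || Z2 = 0 - j572.2 Ω.
Step 4 — Series with input arm Z1: Z_in = Z1 + (Z3 || Z2) = 0 - j1.399e+05 Ω = 1.399e+05∠-90.0° Ω.
Step 5 — Power factor: PF = cos(φ) = Re(Z)/|Z| = 0/1.399e+05 = 0.
Step 6 — Type: Im(Z) = -1.399e+05 ⇒ leading (phase φ = -90.0°).

PF = 0 (leading, φ = -90.0°)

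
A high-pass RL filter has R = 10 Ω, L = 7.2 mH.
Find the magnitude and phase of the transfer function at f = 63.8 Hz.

Step 1 — Angular frequency: ω = 2π·63.8 = 400.9 rad/s.
Step 2 — Transfer function: H(jω) = jωL/(R + jωL).
Step 3 — Numerator jωL = j·2.886; denominator R + jωL = 10 + j2.886.
Step 4 — H = 0.0769 + j0.2664.
Step 5 — Magnitude: |H| = 0.2773 (-11.1 dB); phase: φ = 73.9°.

|H| = 0.2773 (-11.1 dB), φ = 73.9°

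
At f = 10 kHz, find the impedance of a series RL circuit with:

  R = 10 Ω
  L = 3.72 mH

Step 1 — Angular frequency: ω = 2π·f = 2π·1e+04 = 6.283e+04 rad/s.
Step 2 — Component impedances:
  R: Z = R = 10 Ω
  L: Z = jωL = j·6.283e+04·0.00372 = 0 + j233.7 Ω
Step 3 — Series combination: Z_total = R + L = 10 + j233.7 Ω = 233.9∠87.6° Ω.

Z = 10 + j233.7 Ω = 233.9∠87.6° Ω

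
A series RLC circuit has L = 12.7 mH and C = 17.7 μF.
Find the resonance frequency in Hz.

Step 1 — Resonance condition Im(Z)=0 gives ω₀ = 1/√(LC).
Step 2 — ω₀ = 1/√(0.0127·1.77e-05) = 2109 rad/s.
Step 3 — f₀ = ω₀/(2π) = 335.7 Hz.

f₀ = 335.7 Hz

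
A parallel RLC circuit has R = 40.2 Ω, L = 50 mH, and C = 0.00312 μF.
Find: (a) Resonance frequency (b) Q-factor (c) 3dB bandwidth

Step 1 — Resonance: ω₀ = 1/√(LC) = 1/√(0.05·3.12e-09) = 8.006e+04 rad/s.
Step 2 — f₀ = ω₀/(2π) = 1.274e+04 Hz.
Step 3 — Parallel Q: Q = R/(ω₀L) = 40.2/(8.006e+04·0.05) = 0.01004.
Step 4 — Bandwidth: Δω = ω₀/Q = 7.973e+06 rad/s; BW = Δω/(2π) = 1.269e+06 Hz.

(a) f₀ = 1.274e+04 Hz  (b) Q = 0.01004  (c) BW = 1.269e+06 Hz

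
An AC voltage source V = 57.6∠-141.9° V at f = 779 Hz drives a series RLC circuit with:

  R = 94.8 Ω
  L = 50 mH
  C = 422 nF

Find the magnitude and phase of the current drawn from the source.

Step 1 — Angular frequency: ω = 2π·f = 2π·779 = 4895 rad/s.
Step 2 — Component impedances:
  R: Z = R = 94.8 Ω
  L: Z = jωL = j·4895·0.05 = 0 + j244.7 Ω
  C: Z = 1/(jωC) = -j/(ω·C) = 0 - j484.1 Ω
Step 3 — Series combination: Z_total = R + L + C = 94.8 - j239.4 Ω = 257.5∠-68.4° Ω.
Step 4 — Source phasor: V = 57.6∠-141.9° V = -45.33 - j35.54 V.
Step 5 — Ohm's law: I = V / Z_total = (-45.33 - j35.54) / (94.8 - j239.4) = 0.06352 - j0.2145 A.
Step 6 — Convert to polar: |I| = 0.2237 A, ∠I = -73.5°.

I = 0.2237∠-73.5° A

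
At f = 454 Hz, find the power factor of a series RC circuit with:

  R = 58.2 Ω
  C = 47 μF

Step 1 — Angular frequency: ω = 2π·f = 2π·454 = 2853 rad/s.
Step 2 — Component impedances:
  R: Z = R = 58.2 Ω
  C: Z = 1/(jωC) = -j/(ω·C) = 0 - j7.459 Ω
Step 3 — Series combination: Z_total = R + C = 58.2 - j7.459 Ω = 58.68∠-7.3° Ω.
Step 4 — Power factor: PF = cos(φ) = Re(Z)/|Z| = 58.2/58.676 = 0.9919.
Step 5 — Type: Im(Z) = -7.459 ⇒ leading (phase φ = -7.3°).

PF = 0.9919 (leading, φ = -7.3°)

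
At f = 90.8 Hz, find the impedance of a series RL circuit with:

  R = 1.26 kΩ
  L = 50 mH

Step 1 — Angular frequency: ω = 2π·f = 2π·90.8 = 570.5 rad/s.
Step 2 — Component impedances:
  R: Z = R = 1260 Ω
  L: Z = jωL = j·570.5·0.05 = 0 + j28.53 Ω
Step 3 — Series combination: Z_total = R + L = 1260 + j28.53 Ω = 1260∠1.3° Ω.

Z = 1260 + j28.53 Ω = 1260∠1.3° Ω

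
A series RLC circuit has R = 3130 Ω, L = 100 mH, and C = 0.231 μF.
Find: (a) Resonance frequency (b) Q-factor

Step 1 — Resonance condition Im(Z)=0 gives ω₀ = 1/√(LC).
Step 2 — ω₀ = 1/√(0.1·2.31e-07) = 6580 rad/s.
Step 3 — f₀ = ω₀/(2π) = 1047 Hz.
Step 4 — Series Q: Q = ω₀L/R = 6580·0.1/3130 = 0.2102.

(a) f₀ = 1047 Hz  (b) Q = 0.2102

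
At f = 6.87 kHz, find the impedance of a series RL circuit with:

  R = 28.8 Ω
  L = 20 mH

Step 1 — Angular frequency: ω = 2π·f = 2π·6870 = 4.317e+04 rad/s.
Step 2 — Component impedances:
  R: Z = R = 28.8 Ω
  L: Z = jωL = j·4.317e+04·0.02 = 0 + j863.3 Ω
Step 3 — Series combination: Z_total = R + L = 28.8 + j863.3 Ω = 863.8∠88.1° Ω.

Z = 28.8 + j863.3 Ω = 863.8∠88.1° Ω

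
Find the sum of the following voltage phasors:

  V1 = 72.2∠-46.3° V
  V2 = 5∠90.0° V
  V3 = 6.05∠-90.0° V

Step 1 — Convert each phasor to rectangular form:
  V1 = 72.2·(cos(-46.3°) + j·sin(-46.3°)) = 49.88 - j52.2 V
  V2 = 5·(cos(90.0°) + j·sin(90.0°)) = 0 + j5 V
  V3 = 6.05·(cos(-90.0°) + j·sin(-90.0°)) = 0 - j6.05 V
Step 2 — Sum components: V_total = 49.88 - j53.25 V.
Step 3 — Convert to polar: |V_total| = 72.96 V, ∠V_total = -46.9°.

V_total = 72.96∠-46.9° V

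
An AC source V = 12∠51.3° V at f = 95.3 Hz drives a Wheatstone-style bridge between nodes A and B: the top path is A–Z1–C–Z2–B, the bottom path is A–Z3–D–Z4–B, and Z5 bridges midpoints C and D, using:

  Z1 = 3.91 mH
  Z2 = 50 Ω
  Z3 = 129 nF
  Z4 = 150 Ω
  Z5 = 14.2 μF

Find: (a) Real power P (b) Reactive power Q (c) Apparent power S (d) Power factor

Step 1 — Angular frequency: ω = 2π·f = 2π·95.3 = 598.8 rad/s.
Step 2 — Component impedances:
  Z1: Z = jωL = j·598.8·0.00391 = 0 + j2.341 Ω
  Z2: Z = R = 50 Ω
  Z3: Z = 1/(jωC) = -j/(ω·C) = 0 - j1.295e+04 Ω
  Z4: Z = R = 150 Ω
  Z5: Z = 1/(jωC) = -j/(ω·C) = 0 - j117.6 Ω
Step 3 — Bridge requires nodal analysis (the Z5 bridge couples midpoints C and D, so the two paths cannot be reduced to a simple series/parallel combination). Setting node B to ground and injecting 1 A at node A, the 3-node admittance system at A, C, D solves to V_A = Z_AB = 40.67 - j3.104 Ω = 40.79∠-4.4° Ω.
Step 4 — Source phasor: V = 12∠51.3° V = 7.503 + j9.365 V.
Step 5 — Current: I = V / Z = 0.1659 + j0.2429 A = 0.2942∠55.7° A.
Step 6 — Complex power: S = V·I* = 3.52 - j0.2686 VA.
Step 7 — Real power: P = Re(S) = 3.52 W.
Step 8 — Reactive power: Q = Im(S) = -0.2686 VAR.
Step 9 — Apparent power: |S| = 3.53 VA.
Step 10 — Power factor: PF = P/|S| = 0.9971 (leading).

(a) P = 3.52 W  (b) Q = -0.2686 VAR  (c) S = 3.53 VA  (d) PF = 0.9971 (leading)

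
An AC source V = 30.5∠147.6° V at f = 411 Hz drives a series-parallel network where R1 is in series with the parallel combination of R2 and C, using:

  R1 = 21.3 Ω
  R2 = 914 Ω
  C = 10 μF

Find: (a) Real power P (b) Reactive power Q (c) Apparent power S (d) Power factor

Step 1 — Angular frequency: ω = 2π·f = 2π·411 = 2582 rad/s.
Step 2 — Component impedances:
  R1: Z = R = 21.3 Ω
  R2: Z = R = 914 Ω
  C: Z = 1/(jωC) = -j/(ω·C) = 0 - j38.72 Ω
Step 3 — Parallel branch: R2 || C = 1/(1/R2 + 1/C) = 1.638 - j38.65 Ω.
Step 4 — Series with R1: Z_total = R1 + (R2 || C) = 22.94 - j38.65 Ω = 44.95∠-59.3° Ω.
Step 5 — Source phasor: V = 30.5∠147.6° V = -25.75 + j16.34 V.
Step 6 — Current: I = V / Z = -0.6051 - j0.3072 A = 0.6786∠-153.1° A.
Step 7 — Complex power: S = V·I* = 10.56 - j17.8 VA.
Step 8 — Real power: P = Re(S) = 10.56 W.
Step 9 — Reactive power: Q = Im(S) = -17.8 VAR.
Step 10 — Apparent power: |S| = 20.7 VA.
Step 11 — Power factor: PF = P/|S| = 0.5103 (leading).

(a) P = 10.56 W  (b) Q = -17.8 VAR  (c) S = 20.7 VA  (d) PF = 0.5103 (leading)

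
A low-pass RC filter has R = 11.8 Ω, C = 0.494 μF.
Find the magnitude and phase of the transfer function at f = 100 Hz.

Step 1 — Angular frequency: ω = 2π·100 = 628.3 rad/s.
Step 2 — Transfer function: H(jω) = 1/(1 + jωRC).
Step 3 — Denominator: 1 + jωRC = 1 + j·628.3·11.8·4.94e-07 = 1 + j0.003663.
Step 4 — H = 1 - j0.003663.
Step 5 — Magnitude: |H| = 1 (-0.0 dB); phase: φ = -0.2°.

|H| = 1 (-0.0 dB), φ = -0.2°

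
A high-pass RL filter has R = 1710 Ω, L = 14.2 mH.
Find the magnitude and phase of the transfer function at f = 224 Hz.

Step 1 — Angular frequency: ω = 2π·224 = 1407 rad/s.
Step 2 — Transfer function: H(jω) = jωL/(R + jωL).
Step 3 — Numerator jωL = j·19.99; denominator R + jωL = 1710 + j19.99.
Step 4 — H = 0.0001366 + j0.01169.
Step 5 — Magnitude: |H| = 0.01169 (-38.6 dB); phase: φ = 89.3°.

|H| = 0.01169 (-38.6 dB), φ = 89.3°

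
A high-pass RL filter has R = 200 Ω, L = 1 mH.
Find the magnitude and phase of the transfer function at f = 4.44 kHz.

Step 1 — Angular frequency: ω = 2π·4440 = 2.79e+04 rad/s.
Step 2 — Transfer function: H(jω) = jωL/(R + jωL).
Step 3 — Numerator jωL = j·27.9; denominator R + jωL = 200 + j27.9.
Step 4 — H = 0.01909 + j0.1368.
Step 5 — Magnitude: |H| = 0.1381 (-17.2 dB); phase: φ = 82.1°.

|H| = 0.1381 (-17.2 dB), φ = 82.1°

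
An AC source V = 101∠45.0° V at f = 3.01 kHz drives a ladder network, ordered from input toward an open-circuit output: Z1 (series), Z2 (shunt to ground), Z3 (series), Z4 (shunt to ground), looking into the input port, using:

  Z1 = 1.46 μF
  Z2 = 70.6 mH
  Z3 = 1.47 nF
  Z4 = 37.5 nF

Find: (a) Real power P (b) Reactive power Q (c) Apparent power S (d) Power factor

Step 1 — Angular frequency: ω = 2π·f = 2π·3010 = 1.891e+04 rad/s.
Step 2 — Component impedances:
  Z1: Z = 1/(jωC) = -j/(ω·C) = 0 - j36.22 Ω
  Z2: Z = jωL = j·1.891e+04·0.0706 = 0 + j1335 Ω
  Z3: Z = 1/(jωC) = -j/(ω·C) = 0 - j3.597e+04 Ω
  Z4: Z = 1/(jωC) = -j/(ω·C) = 0 - j1410 Ω
Step 3 — Ladder network (open output): work backward from the far end, alternating series and parallel combinations. Z_in = 0 + j1348 Ω = 1348∠90.0° Ω.
Step 4 — Source phasor: V = 101∠45.0° V = 71.42 + j71.42 V.
Step 5 — Current: I = V / Z = 0.05296 - j0.05296 A = 0.0749∠-45.0° A.
Step 6 — Complex power: S = V·I* = 0 + j7.565 VA.
Step 7 — Real power: P = Re(S) = 0 W.
Step 8 — Reactive power: Q = Im(S) = 7.565 VAR.
Step 9 — Apparent power: |S| = 7.565 VA.
Step 10 — Power factor: PF = P/|S| = 0 (lagging).

(a) P = 0 W  (b) Q = 7.565 VAR  (c) S = 7.565 VA  (d) PF = 0 (lagging)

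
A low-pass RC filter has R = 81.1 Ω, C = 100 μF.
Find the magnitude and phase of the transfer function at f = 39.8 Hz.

Step 1 — Angular frequency: ω = 2π·39.8 = 250.1 rad/s.
Step 2 — Transfer function: H(jω) = 1/(1 + jωRC).
Step 3 — Denominator: 1 + jωRC = 1 + j·250.1·81.1·0.0001 = 1 + j2.028.
Step 4 — H = 0.1956 - j0.3966.
Step 5 — Magnitude: |H| = 0.4422 (-7.1 dB); phase: φ = -63.8°.

|H| = 0.4422 (-7.1 dB), φ = -63.8°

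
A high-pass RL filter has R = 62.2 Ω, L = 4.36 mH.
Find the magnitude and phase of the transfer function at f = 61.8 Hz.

Step 1 — Angular frequency: ω = 2π·61.8 = 388.3 rad/s.
Step 2 — Transfer function: H(jω) = jωL/(R + jωL).
Step 3 — Numerator jωL = j·1.693; denominator R + jωL = 62.2 + j1.693.
Step 4 — H = 0.0007403 + j0.0272.
Step 5 — Magnitude: |H| = 0.02721 (-31.3 dB); phase: φ = 88.4°.

|H| = 0.02721 (-31.3 dB), φ = 88.4°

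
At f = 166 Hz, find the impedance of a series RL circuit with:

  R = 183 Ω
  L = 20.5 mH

Step 1 — Angular frequency: ω = 2π·f = 2π·166 = 1043 rad/s.
Step 2 — Component impedances:
  R: Z = R = 183 Ω
  L: Z = jωL = j·1043·0.0205 = 0 + j21.38 Ω
Step 3 — Series combination: Z_total = R + L = 183 + j21.38 Ω = 184.2∠6.7° Ω.

Z = 183 + j21.38 Ω = 184.2∠6.7° Ω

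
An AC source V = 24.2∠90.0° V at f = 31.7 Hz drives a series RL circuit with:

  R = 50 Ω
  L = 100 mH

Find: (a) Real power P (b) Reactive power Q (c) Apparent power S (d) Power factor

Step 1 — Angular frequency: ω = 2π·f = 2π·31.7 = 199.2 rad/s.
Step 2 — Component impedances:
  R: Z = R = 50 Ω
  L: Z = jωL = j·199.2·0.1 = 0 + j19.92 Ω
Step 3 — Series combination: Z_total = R + L = 50 + j19.92 Ω = 53.82∠21.7° Ω.
Step 4 — Source phasor: V = 24.2∠90.0° V = 0 + j24.2 V.
Step 5 — Current: I = V / Z = 0.1664 + j0.4177 A = 0.4496∠68.3° A.
Step 6 — Complex power: S = V·I* = 10.11 + j4.027 VA.
Step 7 — Real power: P = Re(S) = 10.11 W.
Step 8 — Reactive power: Q = Im(S) = 4.027 VAR.
Step 9 — Apparent power: |S| = 10.88 VA.
Step 10 — Power factor: PF = P/|S| = 0.929 (lagging).

(a) P = 10.11 W  (b) Q = 4.027 VAR  (c) S = 10.88 VA  (d) PF = 0.929 (lagging)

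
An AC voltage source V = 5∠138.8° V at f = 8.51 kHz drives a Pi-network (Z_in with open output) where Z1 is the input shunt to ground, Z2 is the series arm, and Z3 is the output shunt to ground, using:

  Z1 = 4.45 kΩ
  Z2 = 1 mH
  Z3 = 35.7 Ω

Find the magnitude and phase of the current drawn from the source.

Step 1 — Angular frequency: ω = 2π·f = 2π·8510 = 5.347e+04 rad/s.
Step 2 — Component impedances:
  Z1: Z = R = 4450 Ω
  Z2: Z = jωL = j·5.347e+04·0.001 = 0 + j53.47 Ω
  Z3: Z = R = 35.7 Ω
Step 3 — With open output, the series arm Z2 and the output shunt Z3 appear in series to ground: Z2 + Z3 = 35.7 + j53.47 Ω.
Step 4 — Parallel with input shunt Z1: Z_in = Z1 || (Z2 + Z3) = 36.04 + j52.61 Ω = 63.78∠55.6° Ω.
Step 5 — Source phasor: V = 5∠138.8° V = -3.762 + j3.293 V.
Step 6 — Ohm's law: I = V / Z_total = (-3.762 + j3.293) / (36.04 + j52.61) = 0.009266 + j0.07785 A.
Step 7 — Convert to polar: |I| = 0.0784 A, ∠I = 83.2°.

I = 0.0784∠83.2° A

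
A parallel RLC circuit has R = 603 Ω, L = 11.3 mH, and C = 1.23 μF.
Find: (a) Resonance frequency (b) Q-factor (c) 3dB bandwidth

Step 1 — Resonance: ω₀ = 1/√(LC) = 1/√(0.0113·1.23e-06) = 8482 rad/s.
Step 2 — f₀ = ω₀/(2π) = 1350 Hz.
Step 3 — Parallel Q: Q = R/(ω₀L) = 603/(8482·0.0113) = 6.291.
Step 4 — Bandwidth: Δω = ω₀/Q = 1348 rad/s; BW = Δω/(2π) = 214.6 Hz.

(a) f₀ = 1350 Hz  (b) Q = 6.291  (c) BW = 214.6 Hz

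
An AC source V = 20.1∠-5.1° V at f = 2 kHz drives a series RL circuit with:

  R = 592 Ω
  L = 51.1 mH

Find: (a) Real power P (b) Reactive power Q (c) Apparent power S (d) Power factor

Step 1 — Angular frequency: ω = 2π·f = 2π·2000 = 1.257e+04 rad/s.
Step 2 — Component impedances:
  R: Z = R = 592 Ω
  L: Z = jωL = j·1.257e+04·0.0511 = 0 + j642.1 Ω
Step 3 — Series combination: Z_total = R + L = 592 + j642.1 Ω = 873.4∠47.3° Ω.
Step 4 — Source phasor: V = 20.1∠-5.1° V = 20.02 - j1.787 V.
Step 5 — Current: I = V / Z = 0.01403 - j0.01824 A = 0.02301∠-52.4° A.
Step 6 — Complex power: S = V·I* = 0.3135 + j0.3401 VA.
Step 7 — Real power: P = Re(S) = 0.3135 W.
Step 8 — Reactive power: Q = Im(S) = 0.3401 VAR.
Step 9 — Apparent power: |S| = 0.4626 VA.
Step 10 — Power factor: PF = P/|S| = 0.6778 (lagging).

(a) P = 0.3135 W  (b) Q = 0.3401 VAR  (c) S = 0.4626 VA  (d) PF = 0.6778 (lagging)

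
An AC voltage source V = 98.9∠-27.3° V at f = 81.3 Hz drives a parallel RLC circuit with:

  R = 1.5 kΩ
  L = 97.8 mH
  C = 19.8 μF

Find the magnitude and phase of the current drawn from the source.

Step 1 — Angular frequency: ω = 2π·f = 2π·81.3 = 510.8 rad/s.
Step 2 — Component impedances:
  R: Z = R = 1500 Ω
  L: Z = jωL = j·510.8·0.0978 = 0 + j49.96 Ω
  C: Z = 1/(jωC) = -j/(ω·C) = 0 - j98.87 Ω
Step 3 — Parallel combination: 1/Z_total = 1/R + 1/L + 1/C; Z_total = 6.768 + j100.5 Ω = 100.8∠86.1° Ω.
Step 4 — Source phasor: V = 98.9∠-27.3° V = 87.88 - j45.36 V.
Step 5 — Ohm's law: I = V / Z_total = (87.88 - j45.36) / (6.768 + j100.5) = -0.3906 - j0.9005 A.
Step 6 — Convert to polar: |I| = 0.9816 A, ∠I = -113.4°.

I = 0.9816∠-113.4° A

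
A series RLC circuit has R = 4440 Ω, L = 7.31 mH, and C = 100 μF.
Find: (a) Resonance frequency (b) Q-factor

Step 1 — Resonance condition Im(Z)=0 gives ω₀ = 1/√(LC).
Step 2 — ω₀ = 1/√(0.00731·0.0001) = 1170 rad/s.
Step 3 — f₀ = ω₀/(2π) = 186.1 Hz.
Step 4 — Series Q: Q = ω₀L/R = 1170·0.00731/4440 = 0.001926.

(a) f₀ = 186.1 Hz  (b) Q = 0.001926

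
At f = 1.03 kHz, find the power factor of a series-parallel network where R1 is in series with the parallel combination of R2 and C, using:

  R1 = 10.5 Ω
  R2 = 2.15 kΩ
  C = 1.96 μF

Step 1 — Angular frequency: ω = 2π·f = 2π·1030 = 6472 rad/s.
Step 2 — Component impedances:
  R1: Z = R = 10.5 Ω
  R2: Z = R = 2150 Ω
  C: Z = 1/(jωC) = -j/(ω·C) = 0 - j78.84 Ω
Step 3 — Parallel branch: R2 || C = 1/(1/R2 + 1/C) = 2.887 - j78.73 Ω.
Step 4 — Series with R1: Z_total = R1 + (R2 || C) = 13.39 - j78.73 Ω = 79.86∠-80.4° Ω.
Step 5 — Power factor: PF = cos(φ) = Re(Z)/|Z| = 13.387/79.861 = 0.1676.
Step 6 — Type: Im(Z) = -78.73 ⇒ leading (phase φ = -80.4°).

PF = 0.1676 (leading, φ = -80.4°)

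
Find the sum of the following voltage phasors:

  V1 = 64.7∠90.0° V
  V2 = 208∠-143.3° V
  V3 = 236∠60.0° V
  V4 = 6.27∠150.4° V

Step 1 — Convert each phasor to rectangular form:
  V1 = 64.7·(cos(90.0°) + j·sin(90.0°)) = 0 + j64.7 V
  V2 = 208·(cos(-143.3°) + j·sin(-143.3°)) = -166.8 - j124.3 V
  V3 = 236·(cos(60.0°) + j·sin(60.0°)) = 118 + j204.4 V
  V4 = 6.27·(cos(150.4°) + j·sin(150.4°)) = -5.452 + j3.097 V
Step 2 — Sum components: V_total = -54.22 + j147.9 V.
Step 3 — Convert to polar: |V_total| = 157.5 V, ∠V_total = 110.1°.

V_total = 157.5∠110.1° V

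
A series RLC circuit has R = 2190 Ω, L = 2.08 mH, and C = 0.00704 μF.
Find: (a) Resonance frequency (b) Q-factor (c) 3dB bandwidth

Step 1 — Resonance: ω₀ = 1/√(LC) = 1/√(0.00208·7.04e-09) = 2.613e+05 rad/s.
Step 2 — f₀ = ω₀/(2π) = 4.159e+04 Hz.
Step 3 — Series Q: Q = ω₀L/R = 2.613e+05·0.00208/2190 = 0.2482.
Step 4 — Bandwidth: Δω = ω₀/Q = 1.053e+06 rad/s; BW = Δω/(2π) = 1.676e+05 Hz.

(a) f₀ = 4.159e+04 Hz  (b) Q = 0.2482  (c) BW = 1.676e+05 Hz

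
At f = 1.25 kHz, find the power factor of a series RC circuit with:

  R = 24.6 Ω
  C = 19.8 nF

Step 1 — Angular frequency: ω = 2π·f = 2π·1250 = 7854 rad/s.
Step 2 — Component impedances:
  R: Z = R = 24.6 Ω
  C: Z = 1/(jωC) = -j/(ω·C) = 0 - j6431 Ω
Step 3 — Series combination: Z_total = R + C = 24.6 - j6431 Ω = 6431∠-89.8° Ω.
Step 4 — Power factor: PF = cos(φ) = Re(Z)/|Z| = 24.6/6431 = 0.003825.
Step 5 — Type: Im(Z) = -6431 ⇒ leading (phase φ = -89.8°).

PF = 0.003825 (leading, φ = -89.8°)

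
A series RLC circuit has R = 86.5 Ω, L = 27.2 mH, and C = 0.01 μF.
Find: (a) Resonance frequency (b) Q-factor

Step 1 — Resonance condition Im(Z)=0 gives ω₀ = 1/√(LC).
Step 2 — ω₀ = 1/√(0.0272·1e-08) = 6.063e+04 rad/s.
Step 3 — f₀ = ω₀/(2π) = 9650 Hz.
Step 4 — Series Q: Q = ω₀L/R = 6.063e+04·0.0272/86.5 = 19.07.

(a) f₀ = 9650 Hz  (b) Q = 19.07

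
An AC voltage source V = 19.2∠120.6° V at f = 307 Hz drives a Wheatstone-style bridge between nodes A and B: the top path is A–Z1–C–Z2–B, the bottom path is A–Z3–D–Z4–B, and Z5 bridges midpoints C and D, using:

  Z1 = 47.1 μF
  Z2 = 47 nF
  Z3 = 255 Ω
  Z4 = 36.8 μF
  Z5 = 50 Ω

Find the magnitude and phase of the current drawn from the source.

Step 1 — Angular frequency: ω = 2π·f = 2π·307 = 1929 rad/s.
Step 2 — Component impedances:
  Z1: Z = 1/(jωC) = -j/(ω·C) = 0 - j11.01 Ω
  Z2: Z = 1/(jωC) = -j/(ω·C) = 0 - j1.103e+04 Ω
  Z3: Z = R = 255 Ω
  Z4: Z = 1/(jωC) = -j/(ω·C) = 0 - j14.09 Ω
  Z5: Z = R = 50 Ω
Step 3 — Bridge requires nodal analysis (the Z5 bridge couples midpoints C and D, so the two paths cannot be reduced to a simple series/parallel combination). Setting node B to ground and injecting 1 A at node A, the 3-node admittance system at A, C, D solves to V_A = Z_AB = 41.98 - j21.91 Ω = 47.36∠-27.6° Ω.
Step 4 — Source phasor: V = 19.2∠120.6° V = -9.774 + j16.53 V.
Step 5 — Ohm's law: I = V / Z_total = (-9.774 + j16.53) / (41.98 - j21.91) = -0.3444 + j0.2139 A.
Step 6 — Convert to polar: |I| = 0.4054 A, ∠I = 148.2°.

I = 0.4054∠148.2° A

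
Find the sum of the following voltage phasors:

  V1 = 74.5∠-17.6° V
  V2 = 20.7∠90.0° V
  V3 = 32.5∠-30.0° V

Step 1 — Convert each phasor to rectangular form:
  V1 = 74.5·(cos(-17.6°) + j·sin(-17.6°)) = 71.01 - j22.53 V
  V2 = 20.7·(cos(90.0°) + j·sin(90.0°)) = 0 + j20.7 V
  V3 = 32.5·(cos(-30.0°) + j·sin(-30.0°)) = 28.15 - j16.25 V
Step 2 — Sum components: V_total = 99.16 - j18.08 V.
Step 3 — Convert to polar: |V_total| = 100.8 V, ∠V_total = -10.3°.

V_total = 100.8∠-10.3° V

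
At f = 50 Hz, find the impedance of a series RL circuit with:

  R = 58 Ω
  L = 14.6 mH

Step 1 — Angular frequency: ω = 2π·f = 2π·50 = 314.2 rad/s.
Step 2 — Component impedances:
  R: Z = R = 58 Ω
  L: Z = jωL = j·314.2·0.0146 = 0 + j4.587 Ω
Step 3 — Series combination: Z_total = R + L = 58 + j4.587 Ω = 58.18∠4.5° Ω.

Z = 58 + j4.587 Ω = 58.18∠4.5° Ω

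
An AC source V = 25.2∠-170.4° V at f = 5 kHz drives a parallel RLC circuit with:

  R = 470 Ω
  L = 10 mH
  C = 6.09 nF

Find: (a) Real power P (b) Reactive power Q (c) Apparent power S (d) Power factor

Step 1 — Angular frequency: ω = 2π·f = 2π·5000 = 3.142e+04 rad/s.
Step 2 — Component impedances:
  R: Z = R = 470 Ω
  L: Z = jωL = j·3.142e+04·0.01 = 0 + j314.2 Ω
  C: Z = 1/(jωC) = -j/(ω·C) = 0 - j5227 Ω
Step 3 — Parallel combination: 1/Z_total = 1/R + 1/L + 1/C; Z_total = 157.9 + j222 Ω = 272.4∠54.6° Ω.
Step 4 — Source phasor: V = 25.2∠-170.4° V = -24.85 - j4.203 V.
Step 5 — Current: I = V / Z = -0.06544 + j0.0654 A = 0.09251∠135.0° A.
Step 6 — Complex power: S = V·I* = 1.351 + j1.9 VA.
Step 7 — Real power: P = Re(S) = 1.351 W.
Step 8 — Reactive power: Q = Im(S) = 1.9 VAR.
Step 9 — Apparent power: |S| = 2.331 VA.
Step 10 — Power factor: PF = P/|S| = 0.5796 (lagging).

(a) P = 1.351 W  (b) Q = 1.9 VAR  (c) S = 2.331 VA  (d) PF = 0.5796 (lagging)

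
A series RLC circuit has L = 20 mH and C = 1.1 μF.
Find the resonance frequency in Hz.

Step 1 — Resonance condition Im(Z)=0 gives ω₀ = 1/√(LC).
Step 2 — ω₀ = 1/√(0.02·1.1e-06) = 6742 rad/s.
Step 3 — f₀ = ω₀/(2π) = 1073 Hz.

f₀ = 1073 Hz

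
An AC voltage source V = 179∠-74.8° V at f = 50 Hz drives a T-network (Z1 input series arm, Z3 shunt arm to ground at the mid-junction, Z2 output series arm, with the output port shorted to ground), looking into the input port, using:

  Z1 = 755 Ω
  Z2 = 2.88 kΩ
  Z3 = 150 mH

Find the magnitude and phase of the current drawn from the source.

Step 1 — Angular frequency: ω = 2π·f = 2π·50 = 314.2 rad/s.
Step 2 — Component impedances:
  Z1: Z = R = 755 Ω
  Z2: Z = R = 2880 Ω
  Z3: Z = jωL = j·314.2·0.15 = 0 + j47.12 Ω
Step 3 — With the output port shorted to ground, the output series arm Z2 runs from the junction to ground; the shunt arm Z3 also runs from the junction to ground. They appear in parallel: Z3 || Z2 = 0.7709 + j47.11 Ω.
Step 4 — Series with input arm Z1: Z_in = Z1 + (Z3 || Z2) = 755.8 + j47.11 Ω = 757.2∠3.6° Ω.
Step 5 — Source phasor: V = 179∠-74.8° V = 46.93 - j172.7 V.
Step 6 — Ohm's law: I = V / Z_total = (46.93 - j172.7) / (755.8 + j47.11) = 0.04767 - j0.2315 A.
Step 7 — Convert to polar: |I| = 0.2364 A, ∠I = -78.4°.

I = 0.2364∠-78.4° A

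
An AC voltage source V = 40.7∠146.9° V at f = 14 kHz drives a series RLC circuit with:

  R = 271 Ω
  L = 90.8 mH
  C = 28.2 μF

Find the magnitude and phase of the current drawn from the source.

Step 1 — Angular frequency: ω = 2π·f = 2π·1.4e+04 = 8.796e+04 rad/s.
Step 2 — Component impedances:
  R: Z = R = 271 Ω
  L: Z = jωL = j·8.796e+04·0.0908 = 0 + j7987 Ω
  C: Z = 1/(jωC) = -j/(ω·C) = 0 - j0.4031 Ω
Step 3 — Series combination: Z_total = R + L + C = 271 + j7987 Ω = 7991∠88.1° Ω.
Step 4 — Source phasor: V = 40.7∠146.9° V = -34.1 + j22.23 V.
Step 5 — Ohm's law: I = V / Z_total = (-34.1 + j22.23) / (271 + j7987) = 0.002635 + j0.004358 A.
Step 6 — Convert to polar: |I| = 0.005093 A, ∠I = 58.8°.

I = 0.005093∠58.8° A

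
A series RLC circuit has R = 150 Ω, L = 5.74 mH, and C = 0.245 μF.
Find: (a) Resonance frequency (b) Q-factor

Step 1 — Resonance condition Im(Z)=0 gives ω₀ = 1/√(LC).
Step 2 — ω₀ = 1/√(0.00574·2.45e-07) = 2.667e+04 rad/s.
Step 3 — f₀ = ω₀/(2π) = 4244 Hz.
Step 4 — Series Q: Q = ω₀L/R = 2.667e+04·0.00574/150 = 1.02.

(a) f₀ = 4244 Hz  (b) Q = 1.02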